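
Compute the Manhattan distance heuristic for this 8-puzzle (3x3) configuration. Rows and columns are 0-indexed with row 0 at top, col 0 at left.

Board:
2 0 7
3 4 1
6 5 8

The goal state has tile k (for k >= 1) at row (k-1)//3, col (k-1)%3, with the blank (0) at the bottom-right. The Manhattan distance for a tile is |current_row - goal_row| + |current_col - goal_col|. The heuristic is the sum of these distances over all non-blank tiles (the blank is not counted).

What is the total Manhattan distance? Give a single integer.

Answer: 17

Derivation:
Tile 2: (0,0)->(0,1) = 1
Tile 7: (0,2)->(2,0) = 4
Tile 3: (1,0)->(0,2) = 3
Tile 4: (1,1)->(1,0) = 1
Tile 1: (1,2)->(0,0) = 3
Tile 6: (2,0)->(1,2) = 3
Tile 5: (2,1)->(1,1) = 1
Tile 8: (2,2)->(2,1) = 1
Sum: 1 + 4 + 3 + 1 + 3 + 3 + 1 + 1 = 17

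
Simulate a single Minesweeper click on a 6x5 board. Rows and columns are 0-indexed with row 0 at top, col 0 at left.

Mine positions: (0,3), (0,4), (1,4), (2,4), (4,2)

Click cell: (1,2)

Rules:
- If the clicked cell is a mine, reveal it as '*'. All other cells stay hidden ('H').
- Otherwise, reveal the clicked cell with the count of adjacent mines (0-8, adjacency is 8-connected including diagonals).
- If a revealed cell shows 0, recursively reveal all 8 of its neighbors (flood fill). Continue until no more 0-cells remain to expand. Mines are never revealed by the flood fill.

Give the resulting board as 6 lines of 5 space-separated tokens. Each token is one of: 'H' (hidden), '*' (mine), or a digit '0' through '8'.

H H H H H
H H 1 H H
H H H H H
H H H H H
H H H H H
H H H H H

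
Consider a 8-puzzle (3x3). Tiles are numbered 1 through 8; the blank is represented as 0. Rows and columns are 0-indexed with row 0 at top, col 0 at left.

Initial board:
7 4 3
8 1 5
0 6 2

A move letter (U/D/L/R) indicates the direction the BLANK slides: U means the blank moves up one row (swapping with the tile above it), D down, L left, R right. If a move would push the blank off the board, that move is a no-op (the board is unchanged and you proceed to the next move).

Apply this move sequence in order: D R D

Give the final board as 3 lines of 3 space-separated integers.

Answer: 7 4 3
8 1 5
6 0 2

Derivation:
After move 1 (D):
7 4 3
8 1 5
0 6 2

After move 2 (R):
7 4 3
8 1 5
6 0 2

After move 3 (D):
7 4 3
8 1 5
6 0 2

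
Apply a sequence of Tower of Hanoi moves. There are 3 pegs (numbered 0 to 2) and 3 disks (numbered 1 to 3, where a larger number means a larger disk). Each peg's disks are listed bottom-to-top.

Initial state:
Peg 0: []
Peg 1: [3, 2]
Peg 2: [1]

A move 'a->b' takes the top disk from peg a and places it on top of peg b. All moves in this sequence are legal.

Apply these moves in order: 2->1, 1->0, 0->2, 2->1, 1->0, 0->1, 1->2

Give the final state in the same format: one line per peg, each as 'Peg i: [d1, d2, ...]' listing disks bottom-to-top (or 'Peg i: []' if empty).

Answer: Peg 0: []
Peg 1: [3, 2]
Peg 2: [1]

Derivation:
After move 1 (2->1):
Peg 0: []
Peg 1: [3, 2, 1]
Peg 2: []

After move 2 (1->0):
Peg 0: [1]
Peg 1: [3, 2]
Peg 2: []

After move 3 (0->2):
Peg 0: []
Peg 1: [3, 2]
Peg 2: [1]

After move 4 (2->1):
Peg 0: []
Peg 1: [3, 2, 1]
Peg 2: []

After move 5 (1->0):
Peg 0: [1]
Peg 1: [3, 2]
Peg 2: []

After move 6 (0->1):
Peg 0: []
Peg 1: [3, 2, 1]
Peg 2: []

After move 7 (1->2):
Peg 0: []
Peg 1: [3, 2]
Peg 2: [1]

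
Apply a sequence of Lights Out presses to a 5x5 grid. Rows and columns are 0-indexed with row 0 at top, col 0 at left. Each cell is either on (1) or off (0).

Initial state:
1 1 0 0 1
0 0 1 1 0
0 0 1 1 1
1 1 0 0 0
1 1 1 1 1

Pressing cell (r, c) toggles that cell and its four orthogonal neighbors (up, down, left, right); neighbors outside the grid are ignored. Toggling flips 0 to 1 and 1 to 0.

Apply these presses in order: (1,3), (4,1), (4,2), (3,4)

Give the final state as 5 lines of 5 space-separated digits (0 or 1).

Answer: 1 1 0 1 1
0 0 0 0 1
0 0 1 0 0
1 0 1 1 1
0 1 1 0 0

Derivation:
After press 1 at (1,3):
1 1 0 1 1
0 0 0 0 1
0 0 1 0 1
1 1 0 0 0
1 1 1 1 1

After press 2 at (4,1):
1 1 0 1 1
0 0 0 0 1
0 0 1 0 1
1 0 0 0 0
0 0 0 1 1

After press 3 at (4,2):
1 1 0 1 1
0 0 0 0 1
0 0 1 0 1
1 0 1 0 0
0 1 1 0 1

After press 4 at (3,4):
1 1 0 1 1
0 0 0 0 1
0 0 1 0 0
1 0 1 1 1
0 1 1 0 0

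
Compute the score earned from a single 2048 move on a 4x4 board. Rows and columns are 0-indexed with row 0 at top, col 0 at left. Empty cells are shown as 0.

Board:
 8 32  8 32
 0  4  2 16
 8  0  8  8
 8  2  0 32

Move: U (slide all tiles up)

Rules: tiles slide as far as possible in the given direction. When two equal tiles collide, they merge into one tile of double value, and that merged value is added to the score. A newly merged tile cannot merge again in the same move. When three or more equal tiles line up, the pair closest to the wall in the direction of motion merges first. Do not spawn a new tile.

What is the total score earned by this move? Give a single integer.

Answer: 16

Derivation:
Slide up:
col 0: [8, 0, 8, 8] -> [16, 8, 0, 0]  score +16 (running 16)
col 1: [32, 4, 0, 2] -> [32, 4, 2, 0]  score +0 (running 16)
col 2: [8, 2, 8, 0] -> [8, 2, 8, 0]  score +0 (running 16)
col 3: [32, 16, 8, 32] -> [32, 16, 8, 32]  score +0 (running 16)
Board after move:
16 32  8 32
 8  4  2 16
 0  2  8  8
 0  0  0 32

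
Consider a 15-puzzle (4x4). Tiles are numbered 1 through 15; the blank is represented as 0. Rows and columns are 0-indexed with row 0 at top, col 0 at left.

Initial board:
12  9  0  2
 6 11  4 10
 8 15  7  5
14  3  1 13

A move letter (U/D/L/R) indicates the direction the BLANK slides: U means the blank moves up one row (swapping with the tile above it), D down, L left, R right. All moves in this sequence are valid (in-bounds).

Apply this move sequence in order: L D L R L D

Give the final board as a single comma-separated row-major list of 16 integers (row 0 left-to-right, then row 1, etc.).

Answer: 12, 11, 9, 2, 8, 6, 4, 10, 0, 15, 7, 5, 14, 3, 1, 13

Derivation:
After move 1 (L):
12  0  9  2
 6 11  4 10
 8 15  7  5
14  3  1 13

After move 2 (D):
12 11  9  2
 6  0  4 10
 8 15  7  5
14  3  1 13

After move 3 (L):
12 11  9  2
 0  6  4 10
 8 15  7  5
14  3  1 13

After move 4 (R):
12 11  9  2
 6  0  4 10
 8 15  7  5
14  3  1 13

After move 5 (L):
12 11  9  2
 0  6  4 10
 8 15  7  5
14  3  1 13

After move 6 (D):
12 11  9  2
 8  6  4 10
 0 15  7  5
14  3  1 13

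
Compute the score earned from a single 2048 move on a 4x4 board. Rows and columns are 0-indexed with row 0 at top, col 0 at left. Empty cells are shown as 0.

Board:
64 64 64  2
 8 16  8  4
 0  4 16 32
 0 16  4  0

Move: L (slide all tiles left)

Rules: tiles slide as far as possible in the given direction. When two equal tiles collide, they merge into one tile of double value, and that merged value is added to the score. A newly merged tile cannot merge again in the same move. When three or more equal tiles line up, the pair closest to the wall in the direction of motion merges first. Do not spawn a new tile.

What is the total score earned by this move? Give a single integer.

Answer: 128

Derivation:
Slide left:
row 0: [64, 64, 64, 2] -> [128, 64, 2, 0]  score +128 (running 128)
row 1: [8, 16, 8, 4] -> [8, 16, 8, 4]  score +0 (running 128)
row 2: [0, 4, 16, 32] -> [4, 16, 32, 0]  score +0 (running 128)
row 3: [0, 16, 4, 0] -> [16, 4, 0, 0]  score +0 (running 128)
Board after move:
128  64   2   0
  8  16   8   4
  4  16  32   0
 16   4   0   0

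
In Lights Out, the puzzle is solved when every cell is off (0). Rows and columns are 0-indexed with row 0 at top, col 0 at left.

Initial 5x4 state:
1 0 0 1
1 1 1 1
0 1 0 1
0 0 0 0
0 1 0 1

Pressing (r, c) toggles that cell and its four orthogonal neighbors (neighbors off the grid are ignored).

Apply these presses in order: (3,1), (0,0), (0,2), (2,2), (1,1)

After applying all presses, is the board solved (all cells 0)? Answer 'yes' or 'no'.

After press 1 at (3,1):
1 0 0 1
1 1 1 1
0 0 0 1
1 1 1 0
0 0 0 1

After press 2 at (0,0):
0 1 0 1
0 1 1 1
0 0 0 1
1 1 1 0
0 0 0 1

After press 3 at (0,2):
0 0 1 0
0 1 0 1
0 0 0 1
1 1 1 0
0 0 0 1

After press 4 at (2,2):
0 0 1 0
0 1 1 1
0 1 1 0
1 1 0 0
0 0 0 1

After press 5 at (1,1):
0 1 1 0
1 0 0 1
0 0 1 0
1 1 0 0
0 0 0 1

Lights still on: 8

Answer: no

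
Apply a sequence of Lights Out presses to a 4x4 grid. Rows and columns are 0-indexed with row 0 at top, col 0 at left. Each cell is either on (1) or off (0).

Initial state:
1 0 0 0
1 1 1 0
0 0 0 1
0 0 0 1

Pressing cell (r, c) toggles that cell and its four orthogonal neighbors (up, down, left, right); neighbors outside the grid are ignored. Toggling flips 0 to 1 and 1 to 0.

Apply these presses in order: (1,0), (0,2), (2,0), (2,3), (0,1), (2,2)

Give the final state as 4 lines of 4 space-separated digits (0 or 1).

Answer: 1 0 0 1
1 1 1 1
0 0 0 1
1 0 1 0

Derivation:
After press 1 at (1,0):
0 0 0 0
0 0 1 0
1 0 0 1
0 0 0 1

After press 2 at (0,2):
0 1 1 1
0 0 0 0
1 0 0 1
0 0 0 1

After press 3 at (2,0):
0 1 1 1
1 0 0 0
0 1 0 1
1 0 0 1

After press 4 at (2,3):
0 1 1 1
1 0 0 1
0 1 1 0
1 0 0 0

After press 5 at (0,1):
1 0 0 1
1 1 0 1
0 1 1 0
1 0 0 0

After press 6 at (2,2):
1 0 0 1
1 1 1 1
0 0 0 1
1 0 1 0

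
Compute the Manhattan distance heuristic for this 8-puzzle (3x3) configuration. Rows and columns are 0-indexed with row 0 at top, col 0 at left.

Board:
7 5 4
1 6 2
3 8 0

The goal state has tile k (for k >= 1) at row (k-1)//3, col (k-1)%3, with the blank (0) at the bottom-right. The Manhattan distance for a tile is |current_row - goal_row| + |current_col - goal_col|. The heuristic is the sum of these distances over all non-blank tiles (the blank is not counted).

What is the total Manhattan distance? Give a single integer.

Tile 7: at (0,0), goal (2,0), distance |0-2|+|0-0| = 2
Tile 5: at (0,1), goal (1,1), distance |0-1|+|1-1| = 1
Tile 4: at (0,2), goal (1,0), distance |0-1|+|2-0| = 3
Tile 1: at (1,0), goal (0,0), distance |1-0|+|0-0| = 1
Tile 6: at (1,1), goal (1,2), distance |1-1|+|1-2| = 1
Tile 2: at (1,2), goal (0,1), distance |1-0|+|2-1| = 2
Tile 3: at (2,0), goal (0,2), distance |2-0|+|0-2| = 4
Tile 8: at (2,1), goal (2,1), distance |2-2|+|1-1| = 0
Sum: 2 + 1 + 3 + 1 + 1 + 2 + 4 + 0 = 14

Answer: 14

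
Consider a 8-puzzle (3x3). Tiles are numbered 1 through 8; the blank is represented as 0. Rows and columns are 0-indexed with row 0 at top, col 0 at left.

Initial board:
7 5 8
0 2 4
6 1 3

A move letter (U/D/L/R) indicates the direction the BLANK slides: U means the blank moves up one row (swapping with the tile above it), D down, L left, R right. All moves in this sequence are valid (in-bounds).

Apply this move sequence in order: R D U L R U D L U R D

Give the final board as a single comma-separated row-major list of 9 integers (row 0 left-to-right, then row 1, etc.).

After move 1 (R):
7 5 8
2 0 4
6 1 3

After move 2 (D):
7 5 8
2 1 4
6 0 3

After move 3 (U):
7 5 8
2 0 4
6 1 3

After move 4 (L):
7 5 8
0 2 4
6 1 3

After move 5 (R):
7 5 8
2 0 4
6 1 3

After move 6 (U):
7 0 8
2 5 4
6 1 3

After move 7 (D):
7 5 8
2 0 4
6 1 3

After move 8 (L):
7 5 8
0 2 4
6 1 3

After move 9 (U):
0 5 8
7 2 4
6 1 3

After move 10 (R):
5 0 8
7 2 4
6 1 3

After move 11 (D):
5 2 8
7 0 4
6 1 3

Answer: 5, 2, 8, 7, 0, 4, 6, 1, 3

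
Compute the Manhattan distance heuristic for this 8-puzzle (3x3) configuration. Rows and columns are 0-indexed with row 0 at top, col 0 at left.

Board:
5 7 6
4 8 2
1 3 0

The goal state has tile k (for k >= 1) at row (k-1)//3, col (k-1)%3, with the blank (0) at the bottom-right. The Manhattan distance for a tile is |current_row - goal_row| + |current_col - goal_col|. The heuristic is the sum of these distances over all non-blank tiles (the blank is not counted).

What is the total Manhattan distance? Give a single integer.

Answer: 14

Derivation:
Tile 5: (0,0)->(1,1) = 2
Tile 7: (0,1)->(2,0) = 3
Tile 6: (0,2)->(1,2) = 1
Tile 4: (1,0)->(1,0) = 0
Tile 8: (1,1)->(2,1) = 1
Tile 2: (1,2)->(0,1) = 2
Tile 1: (2,0)->(0,0) = 2
Tile 3: (2,1)->(0,2) = 3
Sum: 2 + 3 + 1 + 0 + 1 + 2 + 2 + 3 = 14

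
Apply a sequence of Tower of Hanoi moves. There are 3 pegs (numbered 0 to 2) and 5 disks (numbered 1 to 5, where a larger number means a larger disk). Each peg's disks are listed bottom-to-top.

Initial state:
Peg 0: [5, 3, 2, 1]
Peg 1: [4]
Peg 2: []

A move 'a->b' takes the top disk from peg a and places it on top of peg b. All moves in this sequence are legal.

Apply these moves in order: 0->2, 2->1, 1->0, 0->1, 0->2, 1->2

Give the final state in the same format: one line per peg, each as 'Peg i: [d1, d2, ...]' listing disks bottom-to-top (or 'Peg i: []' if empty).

After move 1 (0->2):
Peg 0: [5, 3, 2]
Peg 1: [4]
Peg 2: [1]

After move 2 (2->1):
Peg 0: [5, 3, 2]
Peg 1: [4, 1]
Peg 2: []

After move 3 (1->0):
Peg 0: [5, 3, 2, 1]
Peg 1: [4]
Peg 2: []

After move 4 (0->1):
Peg 0: [5, 3, 2]
Peg 1: [4, 1]
Peg 2: []

After move 5 (0->2):
Peg 0: [5, 3]
Peg 1: [4, 1]
Peg 2: [2]

After move 6 (1->2):
Peg 0: [5, 3]
Peg 1: [4]
Peg 2: [2, 1]

Answer: Peg 0: [5, 3]
Peg 1: [4]
Peg 2: [2, 1]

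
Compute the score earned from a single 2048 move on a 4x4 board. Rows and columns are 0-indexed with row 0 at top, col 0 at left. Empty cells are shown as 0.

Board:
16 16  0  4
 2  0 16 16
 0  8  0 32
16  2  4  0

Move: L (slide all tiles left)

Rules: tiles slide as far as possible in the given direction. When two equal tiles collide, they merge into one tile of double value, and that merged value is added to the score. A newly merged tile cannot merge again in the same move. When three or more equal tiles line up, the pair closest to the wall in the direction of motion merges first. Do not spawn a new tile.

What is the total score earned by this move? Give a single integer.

Slide left:
row 0: [16, 16, 0, 4] -> [32, 4, 0, 0]  score +32 (running 32)
row 1: [2, 0, 16, 16] -> [2, 32, 0, 0]  score +32 (running 64)
row 2: [0, 8, 0, 32] -> [8, 32, 0, 0]  score +0 (running 64)
row 3: [16, 2, 4, 0] -> [16, 2, 4, 0]  score +0 (running 64)
Board after move:
32  4  0  0
 2 32  0  0
 8 32  0  0
16  2  4  0

Answer: 64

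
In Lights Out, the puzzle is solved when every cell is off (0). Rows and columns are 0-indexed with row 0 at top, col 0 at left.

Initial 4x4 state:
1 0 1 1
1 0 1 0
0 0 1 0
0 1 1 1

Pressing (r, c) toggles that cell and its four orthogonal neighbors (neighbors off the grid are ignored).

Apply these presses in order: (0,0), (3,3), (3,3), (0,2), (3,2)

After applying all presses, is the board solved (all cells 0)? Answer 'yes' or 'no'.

After press 1 at (0,0):
0 1 1 1
0 0 1 0
0 0 1 0
0 1 1 1

After press 2 at (3,3):
0 1 1 1
0 0 1 0
0 0 1 1
0 1 0 0

After press 3 at (3,3):
0 1 1 1
0 0 1 0
0 0 1 0
0 1 1 1

After press 4 at (0,2):
0 0 0 0
0 0 0 0
0 0 1 0
0 1 1 1

After press 5 at (3,2):
0 0 0 0
0 0 0 0
0 0 0 0
0 0 0 0

Lights still on: 0

Answer: yes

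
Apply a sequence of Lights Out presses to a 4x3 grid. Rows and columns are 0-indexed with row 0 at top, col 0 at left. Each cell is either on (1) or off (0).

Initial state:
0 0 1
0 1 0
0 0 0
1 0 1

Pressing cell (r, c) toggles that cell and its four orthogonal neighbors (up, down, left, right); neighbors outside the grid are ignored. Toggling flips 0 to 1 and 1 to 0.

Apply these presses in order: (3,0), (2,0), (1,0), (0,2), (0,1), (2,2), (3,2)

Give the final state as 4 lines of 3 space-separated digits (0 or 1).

After press 1 at (3,0):
0 0 1
0 1 0
1 0 0
0 1 1

After press 2 at (2,0):
0 0 1
1 1 0
0 1 0
1 1 1

After press 3 at (1,0):
1 0 1
0 0 0
1 1 0
1 1 1

After press 4 at (0,2):
1 1 0
0 0 1
1 1 0
1 1 1

After press 5 at (0,1):
0 0 1
0 1 1
1 1 0
1 1 1

After press 6 at (2,2):
0 0 1
0 1 0
1 0 1
1 1 0

After press 7 at (3,2):
0 0 1
0 1 0
1 0 0
1 0 1

Answer: 0 0 1
0 1 0
1 0 0
1 0 1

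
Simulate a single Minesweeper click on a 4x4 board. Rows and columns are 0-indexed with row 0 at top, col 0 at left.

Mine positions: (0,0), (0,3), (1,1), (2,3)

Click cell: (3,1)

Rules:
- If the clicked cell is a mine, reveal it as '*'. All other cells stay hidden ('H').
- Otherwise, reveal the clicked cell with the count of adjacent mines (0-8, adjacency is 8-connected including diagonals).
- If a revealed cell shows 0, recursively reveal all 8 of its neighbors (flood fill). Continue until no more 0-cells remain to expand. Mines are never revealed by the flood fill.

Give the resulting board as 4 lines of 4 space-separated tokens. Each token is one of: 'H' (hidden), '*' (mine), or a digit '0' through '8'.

H H H H
H H H H
1 1 2 H
0 0 1 H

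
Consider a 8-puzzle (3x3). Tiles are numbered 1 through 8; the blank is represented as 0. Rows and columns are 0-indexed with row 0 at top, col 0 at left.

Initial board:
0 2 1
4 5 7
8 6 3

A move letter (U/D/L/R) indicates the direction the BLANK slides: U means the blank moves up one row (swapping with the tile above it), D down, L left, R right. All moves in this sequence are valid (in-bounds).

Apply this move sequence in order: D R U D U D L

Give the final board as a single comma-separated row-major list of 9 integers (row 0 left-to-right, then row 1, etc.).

Answer: 4, 2, 1, 0, 5, 7, 8, 6, 3

Derivation:
After move 1 (D):
4 2 1
0 5 7
8 6 3

After move 2 (R):
4 2 1
5 0 7
8 6 3

After move 3 (U):
4 0 1
5 2 7
8 6 3

After move 4 (D):
4 2 1
5 0 7
8 6 3

After move 5 (U):
4 0 1
5 2 7
8 6 3

After move 6 (D):
4 2 1
5 0 7
8 6 3

After move 7 (L):
4 2 1
0 5 7
8 6 3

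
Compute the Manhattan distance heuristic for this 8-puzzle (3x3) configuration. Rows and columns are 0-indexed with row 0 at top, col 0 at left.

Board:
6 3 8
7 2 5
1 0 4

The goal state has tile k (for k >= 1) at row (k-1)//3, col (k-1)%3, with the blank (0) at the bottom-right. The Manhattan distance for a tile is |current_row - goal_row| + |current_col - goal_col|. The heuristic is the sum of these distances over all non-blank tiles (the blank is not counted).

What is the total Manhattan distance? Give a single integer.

Answer: 15

Derivation:
Tile 6: (0,0)->(1,2) = 3
Tile 3: (0,1)->(0,2) = 1
Tile 8: (0,2)->(2,1) = 3
Tile 7: (1,0)->(2,0) = 1
Tile 2: (1,1)->(0,1) = 1
Tile 5: (1,2)->(1,1) = 1
Tile 1: (2,0)->(0,0) = 2
Tile 4: (2,2)->(1,0) = 3
Sum: 3 + 1 + 3 + 1 + 1 + 1 + 2 + 3 = 15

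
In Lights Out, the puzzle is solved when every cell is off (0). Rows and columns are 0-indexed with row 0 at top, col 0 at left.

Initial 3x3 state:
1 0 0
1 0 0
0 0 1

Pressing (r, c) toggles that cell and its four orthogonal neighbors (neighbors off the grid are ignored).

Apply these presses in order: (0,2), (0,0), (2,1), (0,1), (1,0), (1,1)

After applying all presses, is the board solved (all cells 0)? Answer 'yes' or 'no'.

After press 1 at (0,2):
1 1 1
1 0 1
0 0 1

After press 2 at (0,0):
0 0 1
0 0 1
0 0 1

After press 3 at (2,1):
0 0 1
0 1 1
1 1 0

After press 4 at (0,1):
1 1 0
0 0 1
1 1 0

After press 5 at (1,0):
0 1 0
1 1 1
0 1 0

After press 6 at (1,1):
0 0 0
0 0 0
0 0 0

Lights still on: 0

Answer: yes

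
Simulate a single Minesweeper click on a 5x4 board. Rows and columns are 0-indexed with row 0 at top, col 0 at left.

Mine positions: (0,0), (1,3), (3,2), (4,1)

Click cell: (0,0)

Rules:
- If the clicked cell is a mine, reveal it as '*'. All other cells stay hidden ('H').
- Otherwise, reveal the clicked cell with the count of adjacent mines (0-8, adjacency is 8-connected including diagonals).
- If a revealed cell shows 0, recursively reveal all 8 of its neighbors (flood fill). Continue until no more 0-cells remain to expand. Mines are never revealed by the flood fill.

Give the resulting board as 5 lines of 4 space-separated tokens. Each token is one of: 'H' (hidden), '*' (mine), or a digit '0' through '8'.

* H H H
H H H H
H H H H
H H H H
H H H H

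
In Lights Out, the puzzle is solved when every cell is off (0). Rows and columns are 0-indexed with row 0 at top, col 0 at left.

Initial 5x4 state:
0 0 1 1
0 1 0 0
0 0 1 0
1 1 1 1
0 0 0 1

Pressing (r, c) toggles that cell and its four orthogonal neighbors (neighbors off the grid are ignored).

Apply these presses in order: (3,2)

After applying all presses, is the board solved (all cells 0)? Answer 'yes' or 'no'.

After press 1 at (3,2):
0 0 1 1
0 1 0 0
0 0 0 0
1 0 0 0
0 0 1 1

Lights still on: 6

Answer: no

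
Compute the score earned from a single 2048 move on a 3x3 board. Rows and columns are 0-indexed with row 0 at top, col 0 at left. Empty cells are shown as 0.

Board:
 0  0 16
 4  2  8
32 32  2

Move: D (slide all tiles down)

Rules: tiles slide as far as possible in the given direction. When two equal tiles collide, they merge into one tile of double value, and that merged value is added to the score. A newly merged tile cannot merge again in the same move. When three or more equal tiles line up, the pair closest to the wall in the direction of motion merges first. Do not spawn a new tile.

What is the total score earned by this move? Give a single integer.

Answer: 0

Derivation:
Slide down:
col 0: [0, 4, 32] -> [0, 4, 32]  score +0 (running 0)
col 1: [0, 2, 32] -> [0, 2, 32]  score +0 (running 0)
col 2: [16, 8, 2] -> [16, 8, 2]  score +0 (running 0)
Board after move:
 0  0 16
 4  2  8
32 32  2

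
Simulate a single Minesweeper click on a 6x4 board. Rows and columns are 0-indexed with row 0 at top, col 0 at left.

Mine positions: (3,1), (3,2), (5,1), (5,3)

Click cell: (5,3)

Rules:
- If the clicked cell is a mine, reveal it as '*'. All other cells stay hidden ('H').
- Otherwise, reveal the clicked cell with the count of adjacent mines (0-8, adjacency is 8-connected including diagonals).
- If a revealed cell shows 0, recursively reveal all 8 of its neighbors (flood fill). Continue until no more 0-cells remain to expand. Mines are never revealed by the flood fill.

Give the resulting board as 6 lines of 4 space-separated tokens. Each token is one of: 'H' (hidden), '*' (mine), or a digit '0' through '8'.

H H H H
H H H H
H H H H
H H H H
H H H H
H H H *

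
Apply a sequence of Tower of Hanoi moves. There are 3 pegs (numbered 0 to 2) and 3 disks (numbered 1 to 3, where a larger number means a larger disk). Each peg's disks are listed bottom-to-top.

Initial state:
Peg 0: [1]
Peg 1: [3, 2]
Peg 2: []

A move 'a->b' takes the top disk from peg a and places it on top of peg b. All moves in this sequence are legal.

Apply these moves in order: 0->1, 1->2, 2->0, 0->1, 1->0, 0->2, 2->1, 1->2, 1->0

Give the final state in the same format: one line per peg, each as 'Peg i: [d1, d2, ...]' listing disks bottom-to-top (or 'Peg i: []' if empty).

After move 1 (0->1):
Peg 0: []
Peg 1: [3, 2, 1]
Peg 2: []

After move 2 (1->2):
Peg 0: []
Peg 1: [3, 2]
Peg 2: [1]

After move 3 (2->0):
Peg 0: [1]
Peg 1: [3, 2]
Peg 2: []

After move 4 (0->1):
Peg 0: []
Peg 1: [3, 2, 1]
Peg 2: []

After move 5 (1->0):
Peg 0: [1]
Peg 1: [3, 2]
Peg 2: []

After move 6 (0->2):
Peg 0: []
Peg 1: [3, 2]
Peg 2: [1]

After move 7 (2->1):
Peg 0: []
Peg 1: [3, 2, 1]
Peg 2: []

After move 8 (1->2):
Peg 0: []
Peg 1: [3, 2]
Peg 2: [1]

After move 9 (1->0):
Peg 0: [2]
Peg 1: [3]
Peg 2: [1]

Answer: Peg 0: [2]
Peg 1: [3]
Peg 2: [1]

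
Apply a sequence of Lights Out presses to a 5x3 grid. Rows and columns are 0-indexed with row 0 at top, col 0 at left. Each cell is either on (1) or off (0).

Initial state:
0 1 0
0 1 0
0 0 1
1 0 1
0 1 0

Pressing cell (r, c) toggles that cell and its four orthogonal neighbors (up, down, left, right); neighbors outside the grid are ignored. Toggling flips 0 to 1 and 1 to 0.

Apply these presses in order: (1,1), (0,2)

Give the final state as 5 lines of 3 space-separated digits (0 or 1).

Answer: 0 1 1
1 0 0
0 1 1
1 0 1
0 1 0

Derivation:
After press 1 at (1,1):
0 0 0
1 0 1
0 1 1
1 0 1
0 1 0

After press 2 at (0,2):
0 1 1
1 0 0
0 1 1
1 0 1
0 1 0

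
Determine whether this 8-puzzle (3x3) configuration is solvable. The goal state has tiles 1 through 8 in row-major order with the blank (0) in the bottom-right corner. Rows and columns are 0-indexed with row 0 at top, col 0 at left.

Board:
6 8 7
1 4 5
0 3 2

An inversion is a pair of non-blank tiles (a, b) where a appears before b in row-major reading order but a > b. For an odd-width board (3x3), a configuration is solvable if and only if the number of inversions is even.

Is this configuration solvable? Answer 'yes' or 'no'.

Answer: no

Derivation:
Inversions (pairs i<j in row-major order where tile[i] > tile[j] > 0): 21
21 is odd, so the puzzle is not solvable.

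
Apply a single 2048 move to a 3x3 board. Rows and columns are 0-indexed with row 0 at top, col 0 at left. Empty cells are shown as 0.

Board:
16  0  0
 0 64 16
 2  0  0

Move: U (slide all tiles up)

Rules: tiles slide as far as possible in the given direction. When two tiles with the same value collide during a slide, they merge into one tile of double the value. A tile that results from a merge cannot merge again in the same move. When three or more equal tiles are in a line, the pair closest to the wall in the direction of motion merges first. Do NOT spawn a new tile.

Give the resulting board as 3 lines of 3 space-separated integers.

Slide up:
col 0: [16, 0, 2] -> [16, 2, 0]
col 1: [0, 64, 0] -> [64, 0, 0]
col 2: [0, 16, 0] -> [16, 0, 0]

Answer: 16 64 16
 2  0  0
 0  0  0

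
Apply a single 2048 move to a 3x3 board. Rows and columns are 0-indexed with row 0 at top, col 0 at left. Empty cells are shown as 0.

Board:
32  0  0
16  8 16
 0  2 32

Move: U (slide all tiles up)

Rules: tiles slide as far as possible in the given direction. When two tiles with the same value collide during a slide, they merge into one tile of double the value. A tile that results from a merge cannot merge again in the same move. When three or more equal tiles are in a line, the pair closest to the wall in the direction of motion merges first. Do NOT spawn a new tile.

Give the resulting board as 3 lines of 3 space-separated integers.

Slide up:
col 0: [32, 16, 0] -> [32, 16, 0]
col 1: [0, 8, 2] -> [8, 2, 0]
col 2: [0, 16, 32] -> [16, 32, 0]

Answer: 32  8 16
16  2 32
 0  0  0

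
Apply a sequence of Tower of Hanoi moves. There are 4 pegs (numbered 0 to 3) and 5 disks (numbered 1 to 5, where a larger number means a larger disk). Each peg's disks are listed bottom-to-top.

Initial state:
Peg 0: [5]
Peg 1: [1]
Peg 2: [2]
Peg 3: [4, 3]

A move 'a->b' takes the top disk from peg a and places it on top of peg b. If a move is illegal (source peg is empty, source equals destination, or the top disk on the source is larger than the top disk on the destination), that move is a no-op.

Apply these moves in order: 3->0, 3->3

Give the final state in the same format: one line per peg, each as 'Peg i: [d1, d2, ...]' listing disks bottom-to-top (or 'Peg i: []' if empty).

After move 1 (3->0):
Peg 0: [5, 3]
Peg 1: [1]
Peg 2: [2]
Peg 3: [4]

After move 2 (3->3):
Peg 0: [5, 3]
Peg 1: [1]
Peg 2: [2]
Peg 3: [4]

Answer: Peg 0: [5, 3]
Peg 1: [1]
Peg 2: [2]
Peg 3: [4]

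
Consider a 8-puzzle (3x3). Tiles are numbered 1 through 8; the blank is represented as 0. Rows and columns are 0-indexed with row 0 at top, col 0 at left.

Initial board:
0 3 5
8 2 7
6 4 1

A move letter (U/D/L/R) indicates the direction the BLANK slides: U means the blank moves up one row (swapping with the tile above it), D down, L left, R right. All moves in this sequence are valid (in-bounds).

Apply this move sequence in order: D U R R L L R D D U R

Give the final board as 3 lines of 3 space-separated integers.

After move 1 (D):
8 3 5
0 2 7
6 4 1

After move 2 (U):
0 3 5
8 2 7
6 4 1

After move 3 (R):
3 0 5
8 2 7
6 4 1

After move 4 (R):
3 5 0
8 2 7
6 4 1

After move 5 (L):
3 0 5
8 2 7
6 4 1

After move 6 (L):
0 3 5
8 2 7
6 4 1

After move 7 (R):
3 0 5
8 2 7
6 4 1

After move 8 (D):
3 2 5
8 0 7
6 4 1

After move 9 (D):
3 2 5
8 4 7
6 0 1

After move 10 (U):
3 2 5
8 0 7
6 4 1

After move 11 (R):
3 2 5
8 7 0
6 4 1

Answer: 3 2 5
8 7 0
6 4 1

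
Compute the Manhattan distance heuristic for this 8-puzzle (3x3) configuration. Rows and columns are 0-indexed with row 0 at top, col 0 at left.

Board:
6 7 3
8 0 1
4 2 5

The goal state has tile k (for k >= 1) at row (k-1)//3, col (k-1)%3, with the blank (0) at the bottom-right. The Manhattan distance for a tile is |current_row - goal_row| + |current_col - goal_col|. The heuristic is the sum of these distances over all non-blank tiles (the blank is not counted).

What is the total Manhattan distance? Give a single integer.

Answer: 16

Derivation:
Tile 6: at (0,0), goal (1,2), distance |0-1|+|0-2| = 3
Tile 7: at (0,1), goal (2,0), distance |0-2|+|1-0| = 3
Tile 3: at (0,2), goal (0,2), distance |0-0|+|2-2| = 0
Tile 8: at (1,0), goal (2,1), distance |1-2|+|0-1| = 2
Tile 1: at (1,2), goal (0,0), distance |1-0|+|2-0| = 3
Tile 4: at (2,0), goal (1,0), distance |2-1|+|0-0| = 1
Tile 2: at (2,1), goal (0,1), distance |2-0|+|1-1| = 2
Tile 5: at (2,2), goal (1,1), distance |2-1|+|2-1| = 2
Sum: 3 + 3 + 0 + 2 + 3 + 1 + 2 + 2 = 16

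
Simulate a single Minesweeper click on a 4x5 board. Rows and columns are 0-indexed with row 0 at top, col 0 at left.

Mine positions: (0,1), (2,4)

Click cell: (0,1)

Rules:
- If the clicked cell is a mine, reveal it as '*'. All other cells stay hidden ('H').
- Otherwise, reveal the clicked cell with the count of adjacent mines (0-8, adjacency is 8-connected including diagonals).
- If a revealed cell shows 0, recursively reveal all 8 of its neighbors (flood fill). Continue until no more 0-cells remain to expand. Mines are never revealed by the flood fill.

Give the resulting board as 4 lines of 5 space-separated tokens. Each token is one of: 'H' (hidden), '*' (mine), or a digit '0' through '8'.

H * H H H
H H H H H
H H H H H
H H H H H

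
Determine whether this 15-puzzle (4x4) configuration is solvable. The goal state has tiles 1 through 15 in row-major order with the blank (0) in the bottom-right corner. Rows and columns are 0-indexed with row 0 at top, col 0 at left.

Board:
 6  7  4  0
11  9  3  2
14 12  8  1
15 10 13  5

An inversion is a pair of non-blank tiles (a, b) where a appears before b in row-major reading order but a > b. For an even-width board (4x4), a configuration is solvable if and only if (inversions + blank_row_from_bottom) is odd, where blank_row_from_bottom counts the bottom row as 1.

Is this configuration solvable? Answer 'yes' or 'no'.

Inversions: 45
Blank is in row 0 (0-indexed from top), which is row 4 counting from the bottom (bottom = 1).
45 + 4 = 49, which is odd, so the puzzle is solvable.

Answer: yes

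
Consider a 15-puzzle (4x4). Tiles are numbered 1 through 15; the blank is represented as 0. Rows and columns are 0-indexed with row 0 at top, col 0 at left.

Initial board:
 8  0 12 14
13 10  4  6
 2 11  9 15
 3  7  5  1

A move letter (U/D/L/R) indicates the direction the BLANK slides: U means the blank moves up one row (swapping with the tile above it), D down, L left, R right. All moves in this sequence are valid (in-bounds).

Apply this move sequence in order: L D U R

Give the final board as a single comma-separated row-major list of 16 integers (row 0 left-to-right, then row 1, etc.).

After move 1 (L):
 0  8 12 14
13 10  4  6
 2 11  9 15
 3  7  5  1

After move 2 (D):
13  8 12 14
 0 10  4  6
 2 11  9 15
 3  7  5  1

After move 3 (U):
 0  8 12 14
13 10  4  6
 2 11  9 15
 3  7  5  1

After move 4 (R):
 8  0 12 14
13 10  4  6
 2 11  9 15
 3  7  5  1

Answer: 8, 0, 12, 14, 13, 10, 4, 6, 2, 11, 9, 15, 3, 7, 5, 1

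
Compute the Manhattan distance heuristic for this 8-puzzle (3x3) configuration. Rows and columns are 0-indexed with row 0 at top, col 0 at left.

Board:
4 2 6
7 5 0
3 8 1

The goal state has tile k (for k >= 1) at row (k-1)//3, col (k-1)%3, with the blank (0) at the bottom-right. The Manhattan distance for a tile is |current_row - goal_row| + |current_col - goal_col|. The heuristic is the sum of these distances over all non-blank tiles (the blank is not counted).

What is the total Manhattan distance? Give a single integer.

Tile 4: (0,0)->(1,0) = 1
Tile 2: (0,1)->(0,1) = 0
Tile 6: (0,2)->(1,2) = 1
Tile 7: (1,0)->(2,0) = 1
Tile 5: (1,1)->(1,1) = 0
Tile 3: (2,0)->(0,2) = 4
Tile 8: (2,1)->(2,1) = 0
Tile 1: (2,2)->(0,0) = 4
Sum: 1 + 0 + 1 + 1 + 0 + 4 + 0 + 4 = 11

Answer: 11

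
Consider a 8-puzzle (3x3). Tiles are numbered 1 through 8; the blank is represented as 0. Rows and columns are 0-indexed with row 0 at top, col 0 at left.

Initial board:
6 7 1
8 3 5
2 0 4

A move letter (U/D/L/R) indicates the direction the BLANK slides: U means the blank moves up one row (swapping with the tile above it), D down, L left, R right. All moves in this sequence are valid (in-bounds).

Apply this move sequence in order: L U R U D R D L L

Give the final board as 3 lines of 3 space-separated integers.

After move 1 (L):
6 7 1
8 3 5
0 2 4

After move 2 (U):
6 7 1
0 3 5
8 2 4

After move 3 (R):
6 7 1
3 0 5
8 2 4

After move 4 (U):
6 0 1
3 7 5
8 2 4

After move 5 (D):
6 7 1
3 0 5
8 2 4

After move 6 (R):
6 7 1
3 5 0
8 2 4

After move 7 (D):
6 7 1
3 5 4
8 2 0

After move 8 (L):
6 7 1
3 5 4
8 0 2

After move 9 (L):
6 7 1
3 5 4
0 8 2

Answer: 6 7 1
3 5 4
0 8 2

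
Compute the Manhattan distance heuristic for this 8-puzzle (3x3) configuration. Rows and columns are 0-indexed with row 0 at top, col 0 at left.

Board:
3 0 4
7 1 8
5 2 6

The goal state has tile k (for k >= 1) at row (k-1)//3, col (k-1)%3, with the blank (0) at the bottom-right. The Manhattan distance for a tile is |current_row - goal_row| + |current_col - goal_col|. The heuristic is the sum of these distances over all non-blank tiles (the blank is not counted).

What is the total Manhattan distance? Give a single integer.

Tile 3: at (0,0), goal (0,2), distance |0-0|+|0-2| = 2
Tile 4: at (0,2), goal (1,0), distance |0-1|+|2-0| = 3
Tile 7: at (1,0), goal (2,0), distance |1-2|+|0-0| = 1
Tile 1: at (1,1), goal (0,0), distance |1-0|+|1-0| = 2
Tile 8: at (1,2), goal (2,1), distance |1-2|+|2-1| = 2
Tile 5: at (2,0), goal (1,1), distance |2-1|+|0-1| = 2
Tile 2: at (2,1), goal (0,1), distance |2-0|+|1-1| = 2
Tile 6: at (2,2), goal (1,2), distance |2-1|+|2-2| = 1
Sum: 2 + 3 + 1 + 2 + 2 + 2 + 2 + 1 = 15

Answer: 15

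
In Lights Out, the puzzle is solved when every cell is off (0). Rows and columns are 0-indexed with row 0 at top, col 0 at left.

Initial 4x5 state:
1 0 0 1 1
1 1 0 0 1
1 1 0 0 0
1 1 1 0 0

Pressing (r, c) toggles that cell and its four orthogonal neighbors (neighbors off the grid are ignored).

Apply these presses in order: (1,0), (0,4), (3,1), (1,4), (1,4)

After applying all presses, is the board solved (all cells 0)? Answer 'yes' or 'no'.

Answer: yes

Derivation:
After press 1 at (1,0):
0 0 0 1 1
0 0 0 0 1
0 1 0 0 0
1 1 1 0 0

After press 2 at (0,4):
0 0 0 0 0
0 0 0 0 0
0 1 0 0 0
1 1 1 0 0

After press 3 at (3,1):
0 0 0 0 0
0 0 0 0 0
0 0 0 0 0
0 0 0 0 0

After press 4 at (1,4):
0 0 0 0 1
0 0 0 1 1
0 0 0 0 1
0 0 0 0 0

After press 5 at (1,4):
0 0 0 0 0
0 0 0 0 0
0 0 0 0 0
0 0 0 0 0

Lights still on: 0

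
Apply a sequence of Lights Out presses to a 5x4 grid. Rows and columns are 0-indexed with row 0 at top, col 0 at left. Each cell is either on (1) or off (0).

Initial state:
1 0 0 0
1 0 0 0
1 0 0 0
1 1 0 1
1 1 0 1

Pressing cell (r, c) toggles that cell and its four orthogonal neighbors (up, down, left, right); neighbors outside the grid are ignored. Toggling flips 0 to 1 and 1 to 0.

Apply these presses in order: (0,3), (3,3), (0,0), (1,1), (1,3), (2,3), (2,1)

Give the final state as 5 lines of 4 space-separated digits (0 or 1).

After press 1 at (0,3):
1 0 1 1
1 0 0 1
1 0 0 0
1 1 0 1
1 1 0 1

After press 2 at (3,3):
1 0 1 1
1 0 0 1
1 0 0 1
1 1 1 0
1 1 0 0

After press 3 at (0,0):
0 1 1 1
0 0 0 1
1 0 0 1
1 1 1 0
1 1 0 0

After press 4 at (1,1):
0 0 1 1
1 1 1 1
1 1 0 1
1 1 1 0
1 1 0 0

After press 5 at (1,3):
0 0 1 0
1 1 0 0
1 1 0 0
1 1 1 0
1 1 0 0

After press 6 at (2,3):
0 0 1 0
1 1 0 1
1 1 1 1
1 1 1 1
1 1 0 0

After press 7 at (2,1):
0 0 1 0
1 0 0 1
0 0 0 1
1 0 1 1
1 1 0 0

Answer: 0 0 1 0
1 0 0 1
0 0 0 1
1 0 1 1
1 1 0 0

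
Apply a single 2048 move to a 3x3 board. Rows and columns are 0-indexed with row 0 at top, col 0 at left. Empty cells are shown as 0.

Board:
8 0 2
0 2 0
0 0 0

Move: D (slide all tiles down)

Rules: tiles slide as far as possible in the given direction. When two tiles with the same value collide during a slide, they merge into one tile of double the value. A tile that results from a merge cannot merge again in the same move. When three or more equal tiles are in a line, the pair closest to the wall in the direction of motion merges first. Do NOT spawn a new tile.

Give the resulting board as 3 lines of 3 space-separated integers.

Slide down:
col 0: [8, 0, 0] -> [0, 0, 8]
col 1: [0, 2, 0] -> [0, 0, 2]
col 2: [2, 0, 0] -> [0, 0, 2]

Answer: 0 0 0
0 0 0
8 2 2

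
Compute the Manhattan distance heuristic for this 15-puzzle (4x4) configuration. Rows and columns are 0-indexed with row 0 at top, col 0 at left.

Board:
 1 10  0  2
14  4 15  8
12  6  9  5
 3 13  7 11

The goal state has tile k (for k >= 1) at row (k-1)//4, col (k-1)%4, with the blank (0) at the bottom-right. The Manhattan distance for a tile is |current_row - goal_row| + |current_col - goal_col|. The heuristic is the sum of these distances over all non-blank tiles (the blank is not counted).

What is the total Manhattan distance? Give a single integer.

Answer: 32

Derivation:
Tile 1: at (0,0), goal (0,0), distance |0-0|+|0-0| = 0
Tile 10: at (0,1), goal (2,1), distance |0-2|+|1-1| = 2
Tile 2: at (0,3), goal (0,1), distance |0-0|+|3-1| = 2
Tile 14: at (1,0), goal (3,1), distance |1-3|+|0-1| = 3
Tile 4: at (1,1), goal (0,3), distance |1-0|+|1-3| = 3
Tile 15: at (1,2), goal (3,2), distance |1-3|+|2-2| = 2
Tile 8: at (1,3), goal (1,3), distance |1-1|+|3-3| = 0
Tile 12: at (2,0), goal (2,3), distance |2-2|+|0-3| = 3
Tile 6: at (2,1), goal (1,1), distance |2-1|+|1-1| = 1
Tile 9: at (2,2), goal (2,0), distance |2-2|+|2-0| = 2
Tile 5: at (2,3), goal (1,0), distance |2-1|+|3-0| = 4
Tile 3: at (3,0), goal (0,2), distance |3-0|+|0-2| = 5
Tile 13: at (3,1), goal (3,0), distance |3-3|+|1-0| = 1
Tile 7: at (3,2), goal (1,2), distance |3-1|+|2-2| = 2
Tile 11: at (3,3), goal (2,2), distance |3-2|+|3-2| = 2
Sum: 0 + 2 + 2 + 3 + 3 + 2 + 0 + 3 + 1 + 2 + 4 + 5 + 1 + 2 + 2 = 32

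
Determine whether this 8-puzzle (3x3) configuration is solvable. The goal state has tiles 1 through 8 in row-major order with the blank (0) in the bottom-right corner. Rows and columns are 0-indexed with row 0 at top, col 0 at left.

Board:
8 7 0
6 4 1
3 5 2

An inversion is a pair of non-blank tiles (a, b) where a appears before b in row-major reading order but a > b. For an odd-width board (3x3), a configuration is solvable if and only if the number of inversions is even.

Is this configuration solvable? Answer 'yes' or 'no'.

Answer: no

Derivation:
Inversions (pairs i<j in row-major order where tile[i] > tile[j] > 0): 23
23 is odd, so the puzzle is not solvable.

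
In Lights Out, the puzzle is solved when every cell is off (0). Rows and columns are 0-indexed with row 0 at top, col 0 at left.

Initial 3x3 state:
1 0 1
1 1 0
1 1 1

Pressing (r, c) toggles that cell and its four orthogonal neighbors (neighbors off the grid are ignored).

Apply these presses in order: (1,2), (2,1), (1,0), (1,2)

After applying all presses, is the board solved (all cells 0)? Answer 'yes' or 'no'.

After press 1 at (1,2):
1 0 0
1 0 1
1 1 0

After press 2 at (2,1):
1 0 0
1 1 1
0 0 1

After press 3 at (1,0):
0 0 0
0 0 1
1 0 1

After press 4 at (1,2):
0 0 1
0 1 0
1 0 0

Lights still on: 3

Answer: no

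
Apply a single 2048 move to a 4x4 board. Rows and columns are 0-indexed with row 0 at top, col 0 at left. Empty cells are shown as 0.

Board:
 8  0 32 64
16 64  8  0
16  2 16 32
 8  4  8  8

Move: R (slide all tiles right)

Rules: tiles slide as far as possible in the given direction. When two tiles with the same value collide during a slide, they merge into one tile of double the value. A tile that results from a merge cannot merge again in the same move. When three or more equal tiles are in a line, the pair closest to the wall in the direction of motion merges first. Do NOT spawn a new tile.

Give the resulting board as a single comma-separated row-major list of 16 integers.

Answer: 0, 8, 32, 64, 0, 16, 64, 8, 16, 2, 16, 32, 0, 8, 4, 16

Derivation:
Slide right:
row 0: [8, 0, 32, 64] -> [0, 8, 32, 64]
row 1: [16, 64, 8, 0] -> [0, 16, 64, 8]
row 2: [16, 2, 16, 32] -> [16, 2, 16, 32]
row 3: [8, 4, 8, 8] -> [0, 8, 4, 16]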